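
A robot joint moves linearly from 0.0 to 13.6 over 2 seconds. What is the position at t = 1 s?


s = t/T = 1/2 = 0.5
p(t) = p0 + (pf-p0)*s
= 0.0 + (13.6 - 0.0) * 0.5
= 6.8


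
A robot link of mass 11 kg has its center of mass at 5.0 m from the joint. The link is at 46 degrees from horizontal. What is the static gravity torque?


tau = m*g*L*cos(angle)
= 11 * 9.81 * 5.0 * cos(46 deg)
= 11 * 9.81 * 5.0 * 0.6947
= 374.8029 Nm


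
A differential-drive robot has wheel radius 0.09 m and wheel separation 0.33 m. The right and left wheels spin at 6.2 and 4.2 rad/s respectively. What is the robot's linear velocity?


vR = r*wR = 0.09*6.2 = 0.558 m/s
vL = r*wL = 0.09*4.2 = 0.378 m/s
v = (vR+vL)/2 = 0.468 m/s
omega = (vR-vL)/L = 0.5455 rad/s
linear velocity = 0.468 m/s


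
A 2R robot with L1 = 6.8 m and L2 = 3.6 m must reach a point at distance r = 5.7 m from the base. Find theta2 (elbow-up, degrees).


cos(theta2) = (r^2 - L1^2 - L2^2) / (2*L1*L2)
cos(theta2) = (32.49 - 46.24 - 12.96) / 48.96
cos(theta2) = -0.545547
theta2 = 123.0621 degrees


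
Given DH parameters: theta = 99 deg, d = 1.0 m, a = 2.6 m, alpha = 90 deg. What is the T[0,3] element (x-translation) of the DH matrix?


T[0,3] = a * cos(theta)
= 2.6 * cos(99 deg)
= 2.6 * -0.1564
= -0.4067


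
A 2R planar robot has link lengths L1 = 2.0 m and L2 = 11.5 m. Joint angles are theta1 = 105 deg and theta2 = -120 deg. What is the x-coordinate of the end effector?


Convert angles to radians: theta1 = 1.8326, theta2 = -2.0944
x = L1*cos(theta1) + L2*cos(theta1+theta2)
x = -0.5176 + 11.1081
x = 10.5905


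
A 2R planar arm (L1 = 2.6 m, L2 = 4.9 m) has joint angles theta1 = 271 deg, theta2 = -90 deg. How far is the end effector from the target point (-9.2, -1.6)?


End effector via forward kinematics:
x = L1*cos(t1) + L2*cos(t1+t2) = -4.8539
y = L1*sin(t1) + L2*sin(t1+t2) = -2.6851
Distance to target:
d = sqrt((-9.2 - -4.8539)^2 + (-1.6 - -2.6851)^2)
= sqrt(18.8888 + 1.1775)
= 4.4795 m


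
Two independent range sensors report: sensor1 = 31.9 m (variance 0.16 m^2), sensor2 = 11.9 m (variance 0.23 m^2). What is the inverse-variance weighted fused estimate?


w1 = (1/var1) / (1/var1 + 1/var2)
   = 6.25 / (6.25 + 4.3478) = 0.5897
w2 = 1 - w1 = 0.4103
fused = w1*s1 + w2*s2 = 18.8128 + 4.8821
= 23.6949 m


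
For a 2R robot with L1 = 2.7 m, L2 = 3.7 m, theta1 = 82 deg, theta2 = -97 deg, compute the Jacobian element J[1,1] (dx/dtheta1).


J[1,1] = -L1*sin(t1) - L2*sin(t1+t2)
= -2.7*sin(82) - 3.7*sin(-15)
= -1.7161


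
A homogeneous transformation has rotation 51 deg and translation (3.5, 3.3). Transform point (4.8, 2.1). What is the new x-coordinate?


x' = cos(theta)*px - sin(theta)*py + tx
= 0.6293*4.8 - 0.7771*2.1 + 3.5
= 4.8887


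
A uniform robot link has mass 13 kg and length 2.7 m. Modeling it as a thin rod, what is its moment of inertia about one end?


I = (1/3) * m * L^2
= (1/3) * 13 * 2.7^2
= 0.333333 * 13 * 7.29
= 31.59 kg*m^2


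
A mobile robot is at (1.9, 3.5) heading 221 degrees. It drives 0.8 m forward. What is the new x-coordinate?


x_new = x0 + d*cos(theta)
= 1.9 + 0.8*cos(221)
= 1.9 + -0.6038
= 1.2962


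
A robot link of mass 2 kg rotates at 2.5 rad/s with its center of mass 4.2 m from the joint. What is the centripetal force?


F = m * omega^2 * r
= 2 * 2.5^2 * 4.2
= 2 * 6.25 * 4.2
= 52.5 N


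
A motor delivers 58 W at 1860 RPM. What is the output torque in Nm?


omega = 1860 * 2*pi/60 = 194.7787 rad/s
tau = P / omega = 58 / 194.7787
= 0.2978 Nm


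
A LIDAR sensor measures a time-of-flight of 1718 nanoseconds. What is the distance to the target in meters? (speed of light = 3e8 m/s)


tof = 1718 ns = 1.718e-06 s
dist = c * tof / 2
= 3e8 * 1.718e-06 / 2
= 257.7 m


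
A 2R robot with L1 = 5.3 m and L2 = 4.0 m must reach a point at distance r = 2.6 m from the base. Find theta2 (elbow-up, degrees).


cos(theta2) = (r^2 - L1^2 - L2^2) / (2*L1*L2)
cos(theta2) = (6.76 - 28.09 - 16.0) / 42.4
cos(theta2) = -0.880425
theta2 = 151.6936 degrees


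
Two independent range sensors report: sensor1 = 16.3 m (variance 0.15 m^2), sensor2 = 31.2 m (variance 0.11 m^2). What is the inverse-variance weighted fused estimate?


w1 = (1/var1) / (1/var1 + 1/var2)
   = 6.6667 / (6.6667 + 9.0909) = 0.4231
w2 = 1 - w1 = 0.5769
fused = w1*s1 + w2*s2 = 6.8962 + 18.0
= 24.8962 m


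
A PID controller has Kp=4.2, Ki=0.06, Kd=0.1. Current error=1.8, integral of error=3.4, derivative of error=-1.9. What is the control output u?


u = Kp*e + Ki*int(e) + Kd*de/dt
= 4.2*1.8 + 0.06*3.4 + 0.1*(-1.9)
= 7.56 + 0.204 + -0.19
= 7.574


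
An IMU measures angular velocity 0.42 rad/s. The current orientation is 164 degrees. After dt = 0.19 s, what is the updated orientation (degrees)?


delta_theta = w * dt = 0.42 * 0.19 = 0.0798 rad
= 4.5722 deg
theta_new = 164 + 4.5722 = 168.5722 deg


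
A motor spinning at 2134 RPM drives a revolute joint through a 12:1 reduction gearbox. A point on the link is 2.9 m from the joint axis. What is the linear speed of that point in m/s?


omega_motor = 2134 * 2*pi/60 = 223.472 rad/s
omega_joint = omega_motor / 12 = 18.6227 rad/s
v = omega_joint * r = 18.6227 * 2.9
= 54.0057 m/s


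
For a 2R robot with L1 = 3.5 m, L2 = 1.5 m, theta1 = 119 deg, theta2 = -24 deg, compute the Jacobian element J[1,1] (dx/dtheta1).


J[1,1] = -L1*sin(t1) - L2*sin(t1+t2)
= -3.5*sin(119) - 1.5*sin(95)
= -4.5555


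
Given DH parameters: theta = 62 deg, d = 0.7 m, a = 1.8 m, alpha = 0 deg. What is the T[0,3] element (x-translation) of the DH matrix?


T[0,3] = a * cos(theta)
= 1.8 * cos(62 deg)
= 1.8 * 0.4695
= 0.845


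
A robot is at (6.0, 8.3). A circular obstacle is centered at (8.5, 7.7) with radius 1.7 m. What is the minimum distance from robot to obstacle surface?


center_dist = sqrt((6.0-8.5)^2 + (8.3-7.7)^2)
= sqrt(6.25 + 0.36)
= 2.571
min_dist = center_dist - radius = 2.571 - 1.7 = 0.871 m


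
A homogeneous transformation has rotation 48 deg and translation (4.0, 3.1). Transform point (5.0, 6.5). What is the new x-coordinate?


x' = cos(theta)*px - sin(theta)*py + tx
= 0.6691*5.0 - 0.7431*6.5 + 4.0
= 2.5152


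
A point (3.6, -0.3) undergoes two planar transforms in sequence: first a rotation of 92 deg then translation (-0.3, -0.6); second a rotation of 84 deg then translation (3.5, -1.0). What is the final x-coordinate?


After transform 1:
x1 = cos(92)*3.6 - sin(92)*-0.3 + -0.3 = -0.1258
y1 = sin(92)*3.6 + cos(92)*-0.3 + -0.6 = 3.0083
After transform 2:
x2 = cos(84)*-0.1258 - sin(84)*3.0083 + 3.5
= 0.4951


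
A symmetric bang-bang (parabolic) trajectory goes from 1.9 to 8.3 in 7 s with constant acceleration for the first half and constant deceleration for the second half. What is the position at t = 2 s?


Symmetric rest-to-rest: each phase covers (pf-p0)/2 in time T/2. 0.5*a*(T/2)^2 = (pf-p0)/2 => a = 4*(pf-p0)/T^2
a = 4*(8.3-1.9)/7^2 = 0.5224
t = 2 is in the acceleration phase (t <= T/2).
p = p0 + 0.5*a*t^2 = 1.9 + 0.5*0.5224*2^2
= 2.9449


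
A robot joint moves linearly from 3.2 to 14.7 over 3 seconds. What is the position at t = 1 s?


s = t/T = 1/3 = 0.3333
p(t) = p0 + (pf-p0)*s
= 3.2 + (14.7 - 3.2) * 0.3333
= 7.0333


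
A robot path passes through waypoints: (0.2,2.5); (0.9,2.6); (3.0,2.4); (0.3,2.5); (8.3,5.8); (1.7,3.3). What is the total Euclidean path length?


Segment lengths:
  seg1 = sqrt((0.7)^2 + (0.1)^2) = 0.7071
  seg2 = sqrt((2.1)^2 + (-0.2)^2) = 2.1095
  seg3 = sqrt((-2.7)^2 + (0.1)^2) = 2.7019
  seg4 = sqrt((8.0)^2 + (3.3)^2) = 8.6539
  seg5 = sqrt((-6.6)^2 + (-2.5)^2) = 7.0576
Total = 21.23


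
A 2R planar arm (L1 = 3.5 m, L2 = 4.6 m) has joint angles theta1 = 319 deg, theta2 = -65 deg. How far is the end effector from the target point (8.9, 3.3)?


End effector via forward kinematics:
x = L1*cos(t1) + L2*cos(t1+t2) = 1.3736
y = L1*sin(t1) + L2*sin(t1+t2) = -6.718
Distance to target:
d = sqrt((8.9 - 1.3736)^2 + (3.3 - -6.718)^2)
= sqrt(56.6474 + 100.3605)
= 12.5303 m


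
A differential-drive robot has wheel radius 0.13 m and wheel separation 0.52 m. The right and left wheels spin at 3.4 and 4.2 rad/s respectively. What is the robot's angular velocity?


vR = r*wR = 0.13*3.4 = 0.442 m/s
vL = r*wL = 0.13*4.2 = 0.546 m/s
v = (vR+vL)/2 = 0.494 m/s
omega = (vR-vL)/L = -0.2 rad/s
angular velocity = -0.2 rad/s


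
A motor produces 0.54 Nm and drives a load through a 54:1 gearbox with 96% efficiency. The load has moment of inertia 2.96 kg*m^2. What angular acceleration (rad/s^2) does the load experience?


tau_out = tau_motor * N * eta
= 0.54 * 54 * 0.96 = 27.9936 Nm
alpha = tau_out / I = 27.9936 / 2.96
= 9.4573 rad/s^2


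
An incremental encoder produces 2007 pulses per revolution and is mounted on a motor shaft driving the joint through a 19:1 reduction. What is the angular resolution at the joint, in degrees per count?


counts per rev = 2007
effective counts at joint = 2007 * 19 = 38133
resolution = 360 / 38133
= 0.0094 deg/count


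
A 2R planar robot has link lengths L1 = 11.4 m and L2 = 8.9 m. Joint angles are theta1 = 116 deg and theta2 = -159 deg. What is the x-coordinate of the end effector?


Convert angles to radians: theta1 = 2.0246, theta2 = -2.7751
x = L1*cos(theta1) + L2*cos(theta1+theta2)
x = -4.9974 + 6.509
x = 1.5116


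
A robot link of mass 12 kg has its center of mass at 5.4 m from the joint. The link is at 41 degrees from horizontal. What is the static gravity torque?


tau = m*g*L*cos(angle)
= 12 * 9.81 * 5.4 * cos(41 deg)
= 12 * 9.81 * 5.4 * 0.7547
= 479.7598 Nm


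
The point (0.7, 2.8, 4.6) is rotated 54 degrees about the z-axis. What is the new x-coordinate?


Rotation about z-axis: x' = x*cos(theta) - y*sin(theta)
= 0.7 * 0.5878 - 2.8 * 0.809
= -1.8538


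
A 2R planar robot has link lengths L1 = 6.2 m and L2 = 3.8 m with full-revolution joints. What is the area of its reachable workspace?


r_max = L1 + L2 = 10.0 m
r_min = |L1 - L2| = 2.4 m
Area = pi*(r_max^2 - r_min^2)
= pi*(100.0 - 5.76)
= pi * 94.24
= 296.0637 m^2


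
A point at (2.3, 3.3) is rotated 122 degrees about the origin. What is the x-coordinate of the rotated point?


x' = x*cos(theta) - y*sin(theta)
cos(122 deg) = -0.5299, sin(122 deg) = 0.848
x' = 2.3 * -0.5299 - 3.3 * 0.848
= -1.2188 - 2.7986
= -4.0174


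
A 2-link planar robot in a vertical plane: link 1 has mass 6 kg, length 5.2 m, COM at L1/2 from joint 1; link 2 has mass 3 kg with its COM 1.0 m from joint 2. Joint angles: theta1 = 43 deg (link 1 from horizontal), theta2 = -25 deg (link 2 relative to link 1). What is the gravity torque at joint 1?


Horizontal distance from joint 1 to link-1 COM:
  x_c1 = (L1/2)*cos(t1) = 2.6 * 0.7314 = 1.9015 m
Horizontal distance from joint 1 to link-2 COM:
  x_c2 = L1*cos(t1) + Lc2*cos(t1+t2)
       = 5.2*0.7314 + 1.0*0.9511 = 4.7541 m
tau1 = m1*g*x_c1 + m2*g*x_c2
     = 6*9.81*1.9015 + 3*9.81*4.7541
     = 111.9234 + 139.913
     = 251.8365 Nm


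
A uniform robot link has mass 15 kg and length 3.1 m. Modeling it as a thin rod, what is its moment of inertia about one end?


I = (1/3) * m * L^2
= (1/3) * 15 * 3.1^2
= 0.333333 * 15 * 9.61
= 48.05 kg*m^2


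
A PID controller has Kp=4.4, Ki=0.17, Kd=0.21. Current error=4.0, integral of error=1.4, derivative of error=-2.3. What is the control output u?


u = Kp*e + Ki*int(e) + Kd*de/dt
= 4.4*4.0 + 0.17*1.4 + 0.21*(-2.3)
= 17.6 + 0.238 + -0.483
= 17.355


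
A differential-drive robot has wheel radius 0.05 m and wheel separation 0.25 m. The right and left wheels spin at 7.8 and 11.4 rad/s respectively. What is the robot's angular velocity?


vR = r*wR = 0.05*7.8 = 0.39 m/s
vL = r*wL = 0.05*11.4 = 0.57 m/s
v = (vR+vL)/2 = 0.48 m/s
omega = (vR-vL)/L = -0.72 rad/s
angular velocity = -0.72 rad/s


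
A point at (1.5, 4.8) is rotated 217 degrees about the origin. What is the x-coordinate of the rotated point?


x' = x*cos(theta) - y*sin(theta)
cos(217 deg) = -0.7986, sin(217 deg) = -0.6018
x' = 1.5 * -0.7986 - 4.8 * -0.6018
= -1.198 - -2.8887
= 1.6908


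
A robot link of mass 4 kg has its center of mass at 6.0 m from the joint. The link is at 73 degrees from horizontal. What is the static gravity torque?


tau = m*g*L*cos(angle)
= 4 * 9.81 * 6.0 * cos(73 deg)
= 4 * 9.81 * 6.0 * 0.2924
= 68.836 Nm


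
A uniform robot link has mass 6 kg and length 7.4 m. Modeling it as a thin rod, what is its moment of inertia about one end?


I = (1/3) * m * L^2
= (1/3) * 6 * 7.4^2
= 0.333333 * 6 * 54.76
= 109.52 kg*m^2


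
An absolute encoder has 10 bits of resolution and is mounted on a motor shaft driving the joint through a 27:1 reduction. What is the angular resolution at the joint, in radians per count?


counts = 2^10 = 1024
effective counts at joint = 1024 * 27 = 27648
resolution = 2*pi / 27648
= 2.2726e-04 rad/count


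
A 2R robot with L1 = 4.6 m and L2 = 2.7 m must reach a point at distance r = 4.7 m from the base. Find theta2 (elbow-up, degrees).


cos(theta2) = (r^2 - L1^2 - L2^2) / (2*L1*L2)
cos(theta2) = (22.09 - 21.16 - 7.29) / 24.84
cos(theta2) = -0.256039
theta2 = 104.8351 degrees


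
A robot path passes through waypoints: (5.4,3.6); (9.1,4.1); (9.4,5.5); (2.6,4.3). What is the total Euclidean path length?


Segment lengths:
  seg1 = sqrt((3.7)^2 + (0.5)^2) = 3.7336
  seg2 = sqrt((0.3)^2 + (1.4)^2) = 1.4318
  seg3 = sqrt((-6.8)^2 + (-1.2)^2) = 6.9051
Total = 12.0705


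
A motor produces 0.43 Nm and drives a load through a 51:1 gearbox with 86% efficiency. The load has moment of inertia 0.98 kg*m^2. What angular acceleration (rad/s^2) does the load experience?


tau_out = tau_motor * N * eta
= 0.43 * 51 * 0.86 = 18.8598 Nm
alpha = tau_out / I = 18.8598 / 0.98
= 19.2447 rad/s^2


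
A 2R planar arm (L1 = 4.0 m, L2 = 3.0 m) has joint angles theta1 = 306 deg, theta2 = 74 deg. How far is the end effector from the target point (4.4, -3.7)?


End effector via forward kinematics:
x = L1*cos(t1) + L2*cos(t1+t2) = 5.1702
y = L1*sin(t1) + L2*sin(t1+t2) = -2.21
Distance to target:
d = sqrt((4.4 - 5.1702)^2 + (-3.7 - -2.21)^2)
= sqrt(0.5932 + 2.2201)
= 1.6773 m


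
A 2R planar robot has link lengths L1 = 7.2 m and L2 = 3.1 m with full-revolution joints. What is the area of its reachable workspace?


r_max = L1 + L2 = 10.3 m
r_min = |L1 - L2| = 4.1 m
Area = pi*(r_max^2 - r_min^2)
= pi*(106.09 - 16.81)
= pi * 89.28
= 280.4814 m^2


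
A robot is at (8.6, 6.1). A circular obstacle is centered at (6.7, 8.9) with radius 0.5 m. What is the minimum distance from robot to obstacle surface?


center_dist = sqrt((8.6-6.7)^2 + (6.1-8.9)^2)
= sqrt(3.61 + 7.84)
= 3.3838
min_dist = center_dist - radius = 3.3838 - 0.5 = 2.8838 m


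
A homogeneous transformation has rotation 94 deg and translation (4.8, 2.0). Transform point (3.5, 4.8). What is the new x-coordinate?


x' = cos(theta)*px - sin(theta)*py + tx
= -0.0698*3.5 - 0.9976*4.8 + 4.8
= -0.2325


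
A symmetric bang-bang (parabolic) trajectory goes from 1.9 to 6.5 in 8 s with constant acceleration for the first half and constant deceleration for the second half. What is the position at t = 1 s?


Symmetric rest-to-rest: each phase covers (pf-p0)/2 in time T/2. 0.5*a*(T/2)^2 = (pf-p0)/2 => a = 4*(pf-p0)/T^2
a = 4*(6.5-1.9)/8^2 = 0.2875
t = 1 is in the acceleration phase (t <= T/2).
p = p0 + 0.5*a*t^2 = 1.9 + 0.5*0.2875*1^2
= 2.0437


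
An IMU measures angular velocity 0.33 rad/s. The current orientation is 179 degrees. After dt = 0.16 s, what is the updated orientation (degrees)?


delta_theta = w * dt = 0.33 * 0.16 = 0.0528 rad
= 3.0252 deg
theta_new = 179 + 3.0252 = 182.0252 deg


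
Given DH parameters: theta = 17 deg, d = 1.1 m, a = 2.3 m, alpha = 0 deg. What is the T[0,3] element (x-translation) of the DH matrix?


T[0,3] = a * cos(theta)
= 2.3 * cos(17 deg)
= 2.3 * 0.9563
= 2.1995


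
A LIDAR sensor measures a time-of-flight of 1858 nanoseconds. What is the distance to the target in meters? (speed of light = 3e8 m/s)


tof = 1858 ns = 1.858e-06 s
dist = c * tof / 2
= 3e8 * 1.858e-06 / 2
= 278.7 m


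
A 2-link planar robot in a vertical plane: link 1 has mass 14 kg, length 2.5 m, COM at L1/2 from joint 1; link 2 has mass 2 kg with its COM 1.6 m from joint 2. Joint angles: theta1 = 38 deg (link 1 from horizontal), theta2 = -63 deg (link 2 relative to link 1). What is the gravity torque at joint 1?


Horizontal distance from joint 1 to link-1 COM:
  x_c1 = (L1/2)*cos(t1) = 1.25 * 0.788 = 0.985 m
Horizontal distance from joint 1 to link-2 COM:
  x_c2 = L1*cos(t1) + Lc2*cos(t1+t2)
       = 2.5*0.788 + 1.6*0.9063 = 3.4201 m
tau1 = m1*g*x_c1 + m2*g*x_c2
     = 14*9.81*0.985 + 2*9.81*3.4201
     = 135.2817 + 67.1027
     = 202.3845 Nm


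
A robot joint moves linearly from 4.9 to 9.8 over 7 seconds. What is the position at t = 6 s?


s = t/T = 6/7 = 0.8571
p(t) = p0 + (pf-p0)*s
= 4.9 + (9.8 - 4.9) * 0.8571
= 9.1


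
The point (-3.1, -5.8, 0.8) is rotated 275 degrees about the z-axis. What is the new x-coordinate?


Rotation about z-axis: x' = x*cos(theta) - y*sin(theta)
= -3.1 * 0.0872 - -5.8 * -0.9962
= -6.0481


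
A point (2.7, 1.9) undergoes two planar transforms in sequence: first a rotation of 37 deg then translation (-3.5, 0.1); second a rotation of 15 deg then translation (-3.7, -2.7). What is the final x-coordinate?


After transform 1:
x1 = cos(37)*2.7 - sin(37)*1.9 + -3.5 = -2.4871
y1 = sin(37)*2.7 + cos(37)*1.9 + 0.1 = 3.2423
After transform 2:
x2 = cos(15)*-2.4871 - sin(15)*3.2423 + -3.7
= -6.9416


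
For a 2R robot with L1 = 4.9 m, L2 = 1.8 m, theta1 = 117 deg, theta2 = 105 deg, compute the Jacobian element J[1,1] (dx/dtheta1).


J[1,1] = -L1*sin(t1) - L2*sin(t1+t2)
= -4.9*sin(117) - 1.8*sin(222)
= -3.1615


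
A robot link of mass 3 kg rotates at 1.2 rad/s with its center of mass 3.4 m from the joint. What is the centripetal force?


F = m * omega^2 * r
= 3 * 1.2^2 * 3.4
= 3 * 1.44 * 3.4
= 14.688 N


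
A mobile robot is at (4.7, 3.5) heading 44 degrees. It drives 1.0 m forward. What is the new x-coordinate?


x_new = x0 + d*cos(theta)
= 4.7 + 1.0*cos(44)
= 4.7 + 0.7193
= 5.4193


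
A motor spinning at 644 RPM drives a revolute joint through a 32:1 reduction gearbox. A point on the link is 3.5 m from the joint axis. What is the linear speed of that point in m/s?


omega_motor = 644 * 2*pi/60 = 67.4395 rad/s
omega_joint = omega_motor / 32 = 2.1075 rad/s
v = omega_joint * r = 2.1075 * 3.5
= 7.3762 m/s


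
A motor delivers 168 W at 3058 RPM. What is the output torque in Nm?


omega = 3058 * 2*pi/60 = 320.233 rad/s
tau = P / omega = 168 / 320.233
= 0.5246 Nm


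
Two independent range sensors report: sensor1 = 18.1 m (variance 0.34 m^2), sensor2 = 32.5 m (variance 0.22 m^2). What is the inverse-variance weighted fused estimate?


w1 = (1/var1) / (1/var1 + 1/var2)
   = 2.9412 / (2.9412 + 4.5455) = 0.3929
w2 = 1 - w1 = 0.6071
fused = w1*s1 + w2*s2 = 7.1107 + 19.7321
= 26.8429 m


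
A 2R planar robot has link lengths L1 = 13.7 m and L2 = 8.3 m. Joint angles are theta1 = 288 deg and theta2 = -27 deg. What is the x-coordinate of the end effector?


Convert angles to radians: theta1 = 5.0265, theta2 = -0.4712
x = L1*cos(theta1) + L2*cos(theta1+theta2)
x = 4.2335 + -1.2984
x = 2.9351


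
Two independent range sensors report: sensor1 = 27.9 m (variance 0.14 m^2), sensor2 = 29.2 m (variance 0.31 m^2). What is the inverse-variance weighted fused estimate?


w1 = (1/var1) / (1/var1 + 1/var2)
   = 7.1429 / (7.1429 + 3.2258) = 0.6889
w2 = 1 - w1 = 0.3111
fused = w1*s1 + w2*s2 = 19.22 + 9.0844
= 28.3044 m


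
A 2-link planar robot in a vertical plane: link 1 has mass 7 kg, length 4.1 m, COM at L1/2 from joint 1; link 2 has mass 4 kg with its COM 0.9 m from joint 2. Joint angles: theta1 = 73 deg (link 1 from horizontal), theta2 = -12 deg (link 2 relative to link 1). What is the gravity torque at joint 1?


Horizontal distance from joint 1 to link-1 COM:
  x_c1 = (L1/2)*cos(t1) = 2.05 * 0.2924 = 0.5994 m
Horizontal distance from joint 1 to link-2 COM:
  x_c2 = L1*cos(t1) + Lc2*cos(t1+t2)
       = 4.1*0.2924 + 0.9*0.4848 = 1.6351 m
tau1 = m1*g*x_c1 + m2*g*x_c2
     = 7*9.81*0.5994 + 4*9.81*1.6351
     = 41.1582 + 64.1595
     = 105.3177 Nm


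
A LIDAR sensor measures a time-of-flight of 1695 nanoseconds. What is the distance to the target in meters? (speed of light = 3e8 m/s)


tof = 1695 ns = 1.695e-06 s
dist = c * tof / 2
= 3e8 * 1.695e-06 / 2
= 254.25 m


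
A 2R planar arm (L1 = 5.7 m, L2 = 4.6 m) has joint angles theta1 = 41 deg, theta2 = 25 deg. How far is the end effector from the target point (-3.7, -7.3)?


End effector via forward kinematics:
x = L1*cos(t1) + L2*cos(t1+t2) = 6.1728
y = L1*sin(t1) + L2*sin(t1+t2) = 7.9418
Distance to target:
d = sqrt((-3.7 - 6.1728)^2 + (-7.3 - 7.9418)^2)
= sqrt(97.4728 + 232.3139)
= 18.16 m


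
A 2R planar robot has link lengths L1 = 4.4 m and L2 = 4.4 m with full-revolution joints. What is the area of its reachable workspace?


r_max = L1 + L2 = 8.8 m
r_min = |L1 - L2| = 0.0 m
Area = pi*(r_max^2 - r_min^2)
= pi*(77.44 - 0.0)
= pi * 77.44
= 243.2849 m^2


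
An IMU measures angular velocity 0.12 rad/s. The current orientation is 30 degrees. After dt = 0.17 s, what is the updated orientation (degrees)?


delta_theta = w * dt = 0.12 * 0.17 = 0.0204 rad
= 1.1688 deg
theta_new = 30 + 1.1688 = 31.1688 deg


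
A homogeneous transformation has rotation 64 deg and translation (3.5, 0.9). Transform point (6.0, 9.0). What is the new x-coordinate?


x' = cos(theta)*px - sin(theta)*py + tx
= 0.4384*6.0 - 0.8988*9.0 + 3.5
= -1.9589


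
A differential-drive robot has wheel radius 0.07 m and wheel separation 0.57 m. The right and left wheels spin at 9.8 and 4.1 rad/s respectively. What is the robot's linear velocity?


vR = r*wR = 0.07*9.8 = 0.686 m/s
vL = r*wL = 0.07*4.1 = 0.287 m/s
v = (vR+vL)/2 = 0.4865 m/s
omega = (vR-vL)/L = 0.7 rad/s
linear velocity = 0.4865 m/s


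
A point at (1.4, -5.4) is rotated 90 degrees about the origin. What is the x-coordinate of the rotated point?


x' = x*cos(theta) - y*sin(theta)
cos(90 deg) = 0.0, sin(90 deg) = 1.0
x' = 1.4 * 0.0 - -5.4 * 1.0
= 0.0 - -5.4
= 5.4


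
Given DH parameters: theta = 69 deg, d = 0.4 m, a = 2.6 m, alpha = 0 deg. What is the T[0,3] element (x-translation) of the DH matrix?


T[0,3] = a * cos(theta)
= 2.6 * cos(69 deg)
= 2.6 * 0.3584
= 0.9318


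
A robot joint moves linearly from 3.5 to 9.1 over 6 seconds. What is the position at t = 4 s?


s = t/T = 4/6 = 0.6667
p(t) = p0 + (pf-p0)*s
= 3.5 + (9.1 - 3.5) * 0.6667
= 7.2333


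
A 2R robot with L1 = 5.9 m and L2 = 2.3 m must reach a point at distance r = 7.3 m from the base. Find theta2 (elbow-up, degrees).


cos(theta2) = (r^2 - L1^2 - L2^2) / (2*L1*L2)
cos(theta2) = (53.29 - 34.81 - 5.29) / 27.14
cos(theta2) = 0.485999
theta2 = 60.9221 degrees


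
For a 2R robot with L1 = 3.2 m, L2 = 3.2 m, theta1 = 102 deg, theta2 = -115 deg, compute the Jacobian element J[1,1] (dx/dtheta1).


J[1,1] = -L1*sin(t1) - L2*sin(t1+t2)
= -3.2*sin(102) - 3.2*sin(-13)
= -2.4102


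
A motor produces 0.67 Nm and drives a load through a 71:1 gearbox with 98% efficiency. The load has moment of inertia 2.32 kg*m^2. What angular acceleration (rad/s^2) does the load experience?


tau_out = tau_motor * N * eta
= 0.67 * 71 * 0.98 = 46.6186 Nm
alpha = tau_out / I = 46.6186 / 2.32
= 20.0942 rad/s^2


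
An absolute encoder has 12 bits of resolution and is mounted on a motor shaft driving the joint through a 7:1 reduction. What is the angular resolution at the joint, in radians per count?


counts = 2^12 = 4096
effective counts at joint = 4096 * 7 = 28672
resolution = 2*pi / 28672
= 2.1914e-04 rad/count


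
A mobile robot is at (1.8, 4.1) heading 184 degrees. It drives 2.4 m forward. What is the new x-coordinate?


x_new = x0 + d*cos(theta)
= 1.8 + 2.4*cos(184)
= 1.8 + -2.3942
= -0.5942


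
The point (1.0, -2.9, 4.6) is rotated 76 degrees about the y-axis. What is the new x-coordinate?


Rotation about y-axis: x' = x*cos(theta) + z*sin(theta)
= 1.0 * 0.2419 + 4.6 * 0.9703
= 4.7053


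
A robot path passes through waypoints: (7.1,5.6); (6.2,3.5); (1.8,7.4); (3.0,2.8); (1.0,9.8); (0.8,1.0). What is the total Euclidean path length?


Segment lengths:
  seg1 = sqrt((-0.9)^2 + (-2.1)^2) = 2.2847
  seg2 = sqrt((-4.4)^2 + (3.9)^2) = 5.8796
  seg3 = sqrt((1.2)^2 + (-4.6)^2) = 4.7539
  seg4 = sqrt((-2.0)^2 + (7.0)^2) = 7.2801
  seg5 = sqrt((-0.2)^2 + (-8.8)^2) = 8.8023
Total = 29.0007


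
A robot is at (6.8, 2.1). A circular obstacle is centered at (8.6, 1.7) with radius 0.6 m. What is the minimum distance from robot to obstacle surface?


center_dist = sqrt((6.8-8.6)^2 + (2.1-1.7)^2)
= sqrt(3.24 + 0.16)
= 1.8439
min_dist = center_dist - radius = 1.8439 - 0.6 = 1.2439 m


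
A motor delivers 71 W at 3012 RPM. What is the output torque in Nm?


omega = 3012 * 2*pi/60 = 315.4159 rad/s
tau = P / omega = 71 / 315.4159
= 0.2251 Nm


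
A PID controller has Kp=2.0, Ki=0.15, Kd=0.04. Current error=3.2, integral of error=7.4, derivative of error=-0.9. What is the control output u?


u = Kp*e + Ki*int(e) + Kd*de/dt
= 2.0*3.2 + 0.15*7.4 + 0.04*(-0.9)
= 6.4 + 1.11 + -0.036
= 7.474


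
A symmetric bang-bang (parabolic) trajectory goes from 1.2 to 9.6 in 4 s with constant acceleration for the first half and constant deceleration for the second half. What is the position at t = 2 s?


Symmetric rest-to-rest: each phase covers (pf-p0)/2 in time T/2. 0.5*a*(T/2)^2 = (pf-p0)/2 => a = 4*(pf-p0)/T^2
a = 4*(9.6-1.2)/4^2 = 2.1
t = 2 is in the acceleration phase (t <= T/2).
p = p0 + 0.5*a*t^2 = 1.2 + 0.5*2.1*2^2
= 5.4


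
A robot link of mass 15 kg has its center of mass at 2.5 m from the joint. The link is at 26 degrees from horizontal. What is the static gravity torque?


tau = m*g*L*cos(angle)
= 15 * 9.81 * 2.5 * cos(26 deg)
= 15 * 9.81 * 2.5 * 0.8988
= 330.6439 Nm


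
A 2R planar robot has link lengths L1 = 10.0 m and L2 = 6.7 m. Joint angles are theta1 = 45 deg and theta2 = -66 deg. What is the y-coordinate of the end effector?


Convert angles to radians: theta1 = 0.7854, theta2 = -1.1519
y = L1*sin(theta1) + L2*sin(theta1+theta2)
y = 7.0711 + -2.4011
y = 4.67


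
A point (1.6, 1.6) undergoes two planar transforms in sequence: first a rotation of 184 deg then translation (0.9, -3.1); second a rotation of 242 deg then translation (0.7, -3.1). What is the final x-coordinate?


After transform 1:
x1 = cos(184)*1.6 - sin(184)*1.6 + 0.9 = -0.5845
y1 = sin(184)*1.6 + cos(184)*1.6 + -3.1 = -4.8077
After transform 2:
x2 = cos(242)*-0.5845 - sin(242)*-4.8077 + 0.7
= -3.2706


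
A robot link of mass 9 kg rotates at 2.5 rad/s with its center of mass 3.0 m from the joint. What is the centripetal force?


F = m * omega^2 * r
= 9 * 2.5^2 * 3.0
= 9 * 6.25 * 3.0
= 168.75 N


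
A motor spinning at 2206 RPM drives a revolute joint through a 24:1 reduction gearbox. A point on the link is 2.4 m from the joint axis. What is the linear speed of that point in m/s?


omega_motor = 2206 * 2*pi/60 = 231.0118 rad/s
omega_joint = omega_motor / 24 = 9.6255 rad/s
v = omega_joint * r = 9.6255 * 2.4
= 23.1012 m/s


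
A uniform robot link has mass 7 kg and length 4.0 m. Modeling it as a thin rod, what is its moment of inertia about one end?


I = (1/3) * m * L^2
= (1/3) * 7 * 4.0^2
= 0.333333 * 7 * 16.0
= 37.3333 kg*m^2


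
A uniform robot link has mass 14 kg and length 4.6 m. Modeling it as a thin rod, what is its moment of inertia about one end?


I = (1/3) * m * L^2
= (1/3) * 14 * 4.6^2
= 0.333333 * 14 * 21.16
= 98.7467 kg*m^2


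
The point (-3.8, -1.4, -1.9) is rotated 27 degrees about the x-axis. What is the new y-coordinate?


Rotation about x-axis: y' = y*cos(theta) - z*sin(theta)
= -1.4 * 0.891 - -1.9 * 0.454
= -0.3848


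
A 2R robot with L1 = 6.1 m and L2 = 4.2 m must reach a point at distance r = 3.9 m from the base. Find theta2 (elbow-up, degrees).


cos(theta2) = (r^2 - L1^2 - L2^2) / (2*L1*L2)
cos(theta2) = (15.21 - 37.21 - 17.64) / 51.24
cos(theta2) = -0.773614
theta2 = 140.6796 degrees


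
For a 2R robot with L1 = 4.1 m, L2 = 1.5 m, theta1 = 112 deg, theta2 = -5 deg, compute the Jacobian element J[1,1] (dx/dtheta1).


J[1,1] = -L1*sin(t1) - L2*sin(t1+t2)
= -4.1*sin(112) - 1.5*sin(107)
= -5.2359


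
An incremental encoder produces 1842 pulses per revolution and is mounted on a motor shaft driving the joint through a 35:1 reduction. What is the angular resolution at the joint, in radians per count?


counts per rev = 1842
effective counts at joint = 1842 * 35 = 64470
resolution = 2*pi / 64470
= 9.7459e-05 rad/count


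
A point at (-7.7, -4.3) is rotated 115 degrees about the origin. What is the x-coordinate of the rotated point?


x' = x*cos(theta) - y*sin(theta)
cos(115 deg) = -0.4226, sin(115 deg) = 0.9063
x' = -7.7 * -0.4226 - -4.3 * 0.9063
= 3.2542 - -3.8971
= 7.1513


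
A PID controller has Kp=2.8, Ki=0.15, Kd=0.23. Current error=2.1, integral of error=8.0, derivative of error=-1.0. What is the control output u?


u = Kp*e + Ki*int(e) + Kd*de/dt
= 2.8*2.1 + 0.15*8.0 + 0.23*(-1.0)
= 5.88 + 1.2 + -0.23
= 6.85


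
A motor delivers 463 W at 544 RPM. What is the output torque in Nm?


omega = 544 * 2*pi/60 = 56.9675 rad/s
tau = P / omega = 463 / 56.9675
= 8.1274 Nm


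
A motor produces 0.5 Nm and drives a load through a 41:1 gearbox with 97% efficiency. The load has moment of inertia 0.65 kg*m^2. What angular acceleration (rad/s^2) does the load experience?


tau_out = tau_motor * N * eta
= 0.5 * 41 * 0.97 = 19.885 Nm
alpha = tau_out / I = 19.885 / 0.65
= 30.5923 rad/s^2


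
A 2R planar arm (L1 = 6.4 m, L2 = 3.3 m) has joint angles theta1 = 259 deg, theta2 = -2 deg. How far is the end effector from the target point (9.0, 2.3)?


End effector via forward kinematics:
x = L1*cos(t1) + L2*cos(t1+t2) = -1.9635
y = L1*sin(t1) + L2*sin(t1+t2) = -9.4978
Distance to target:
d = sqrt((9.0 - -1.9635)^2 + (2.3 - -9.4978)^2)
= sqrt(120.1987 + 139.1889)
= 16.1055 m


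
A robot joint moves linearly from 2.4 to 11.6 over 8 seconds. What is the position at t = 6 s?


s = t/T = 6/8 = 0.75
p(t) = p0 + (pf-p0)*s
= 2.4 + (11.6 - 2.4) * 0.75
= 9.3


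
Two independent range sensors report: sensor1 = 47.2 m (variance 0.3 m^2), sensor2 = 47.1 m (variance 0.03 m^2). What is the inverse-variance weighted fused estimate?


w1 = (1/var1) / (1/var1 + 1/var2)
   = 3.3333 / (3.3333 + 33.3333) = 0.0909
w2 = 1 - w1 = 0.9091
fused = w1*s1 + w2*s2 = 4.2909 + 42.8182
= 47.1091 m


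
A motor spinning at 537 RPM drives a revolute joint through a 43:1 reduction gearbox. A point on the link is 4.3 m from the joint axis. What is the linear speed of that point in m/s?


omega_motor = 537 * 2*pi/60 = 56.2345 rad/s
omega_joint = omega_motor / 43 = 1.3078 rad/s
v = omega_joint * r = 1.3078 * 4.3
= 5.6235 m/s


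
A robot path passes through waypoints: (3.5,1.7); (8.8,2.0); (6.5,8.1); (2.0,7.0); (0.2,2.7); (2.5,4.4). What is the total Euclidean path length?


Segment lengths:
  seg1 = sqrt((5.3)^2 + (0.3)^2) = 5.3085
  seg2 = sqrt((-2.3)^2 + (6.1)^2) = 6.5192
  seg3 = sqrt((-4.5)^2 + (-1.1)^2) = 4.6325
  seg4 = sqrt((-1.8)^2 + (-4.3)^2) = 4.6615
  seg5 = sqrt((2.3)^2 + (1.7)^2) = 2.8601
Total = 23.9818


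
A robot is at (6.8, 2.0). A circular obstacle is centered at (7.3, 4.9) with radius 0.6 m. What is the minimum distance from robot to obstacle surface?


center_dist = sqrt((6.8-7.3)^2 + (2.0-4.9)^2)
= sqrt(0.25 + 8.41)
= 2.9428
min_dist = center_dist - radius = 2.9428 - 0.6 = 2.3428 m


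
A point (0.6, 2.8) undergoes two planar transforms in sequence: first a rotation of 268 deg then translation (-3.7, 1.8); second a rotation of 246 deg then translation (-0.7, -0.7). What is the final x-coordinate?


After transform 1:
x1 = cos(268)*0.6 - sin(268)*2.8 + -3.7 = -0.9226
y1 = sin(268)*0.6 + cos(268)*2.8 + 1.8 = 1.1026
After transform 2:
x2 = cos(246)*-0.9226 - sin(246)*1.1026 + -0.7
= 0.6826


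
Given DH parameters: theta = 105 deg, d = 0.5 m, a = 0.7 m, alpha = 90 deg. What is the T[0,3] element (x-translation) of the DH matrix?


T[0,3] = a * cos(theta)
= 0.7 * cos(105 deg)
= 0.7 * -0.2588
= -0.1812


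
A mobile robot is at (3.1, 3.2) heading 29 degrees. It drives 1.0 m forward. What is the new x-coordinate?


x_new = x0 + d*cos(theta)
= 3.1 + 1.0*cos(29)
= 3.1 + 0.8746
= 3.9746


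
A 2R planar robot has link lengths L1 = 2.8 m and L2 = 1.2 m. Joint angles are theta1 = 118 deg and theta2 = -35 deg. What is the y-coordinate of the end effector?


Convert angles to radians: theta1 = 2.0595, theta2 = -0.6109
y = L1*sin(theta1) + L2*sin(theta1+theta2)
y = 2.4723 + 1.1911
y = 3.6633


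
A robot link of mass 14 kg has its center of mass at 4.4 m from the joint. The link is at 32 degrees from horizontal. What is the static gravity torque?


tau = m*g*L*cos(angle)
= 14 * 9.81 * 4.4 * cos(32 deg)
= 14 * 9.81 * 4.4 * 0.848
= 512.4721 Nm


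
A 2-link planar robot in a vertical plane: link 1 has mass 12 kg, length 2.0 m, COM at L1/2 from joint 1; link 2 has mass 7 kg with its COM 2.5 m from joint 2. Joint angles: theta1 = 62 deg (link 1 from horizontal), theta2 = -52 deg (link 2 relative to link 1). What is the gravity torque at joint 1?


Horizontal distance from joint 1 to link-1 COM:
  x_c1 = (L1/2)*cos(t1) = 1.0 * 0.4695 = 0.4695 m
Horizontal distance from joint 1 to link-2 COM:
  x_c2 = L1*cos(t1) + Lc2*cos(t1+t2)
       = 2.0*0.4695 + 2.5*0.9848 = 3.401 m
tau1 = m1*g*x_c1 + m2*g*x_c2
     = 12*9.81*0.4695 + 7*9.81*3.401
     = 55.2662 + 233.5441
     = 288.8103 Nm


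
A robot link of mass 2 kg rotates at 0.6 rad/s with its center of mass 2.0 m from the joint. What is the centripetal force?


F = m * omega^2 * r
= 2 * 0.6^2 * 2.0
= 2 * 0.36 * 2.0
= 1.44 N


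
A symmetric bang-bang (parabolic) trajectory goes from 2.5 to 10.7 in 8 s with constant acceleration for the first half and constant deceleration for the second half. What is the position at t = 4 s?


Symmetric rest-to-rest: each phase covers (pf-p0)/2 in time T/2. 0.5*a*(T/2)^2 = (pf-p0)/2 => a = 4*(pf-p0)/T^2
a = 4*(10.7-2.5)/8^2 = 0.5125
t = 4 is in the acceleration phase (t <= T/2).
p = p0 + 0.5*a*t^2 = 2.5 + 0.5*0.5125*4^2
= 6.6


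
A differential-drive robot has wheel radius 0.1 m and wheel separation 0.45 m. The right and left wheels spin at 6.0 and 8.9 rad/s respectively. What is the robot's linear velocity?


vR = r*wR = 0.1*6.0 = 0.6 m/s
vL = r*wL = 0.1*8.9 = 0.89 m/s
v = (vR+vL)/2 = 0.745 m/s
omega = (vR-vL)/L = -0.6444 rad/s
linear velocity = 0.745 m/s


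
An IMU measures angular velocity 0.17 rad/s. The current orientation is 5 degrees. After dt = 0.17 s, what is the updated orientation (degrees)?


delta_theta = w * dt = 0.17 * 0.17 = 0.0289 rad
= 1.6558 deg
theta_new = 5 + 1.6558 = 6.6558 deg


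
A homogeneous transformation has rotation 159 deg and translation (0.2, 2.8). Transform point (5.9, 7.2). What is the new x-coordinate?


x' = cos(theta)*px - sin(theta)*py + tx
= -0.9336*5.9 - 0.3584*7.2 + 0.2
= -7.8884


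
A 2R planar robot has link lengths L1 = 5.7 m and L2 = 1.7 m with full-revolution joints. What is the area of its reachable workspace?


r_max = L1 + L2 = 7.4 m
r_min = |L1 - L2| = 4.0 m
Area = pi*(r_max^2 - r_min^2)
= pi*(54.76 - 16.0)
= pi * 38.76
= 121.7681 m^2


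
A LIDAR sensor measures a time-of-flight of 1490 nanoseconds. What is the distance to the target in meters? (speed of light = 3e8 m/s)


tof = 1490 ns = 1.49e-06 s
dist = c * tof / 2
= 3e8 * 1.49e-06 / 2
= 223.5 m


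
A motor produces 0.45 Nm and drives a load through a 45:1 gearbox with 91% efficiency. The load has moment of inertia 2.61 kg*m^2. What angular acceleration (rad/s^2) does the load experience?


tau_out = tau_motor * N * eta
= 0.45 * 45 * 0.91 = 18.4275 Nm
alpha = tau_out / I = 18.4275 / 2.61
= 7.0603 rad/s^2


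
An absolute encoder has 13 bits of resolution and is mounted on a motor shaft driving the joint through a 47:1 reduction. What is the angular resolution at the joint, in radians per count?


counts = 2^13 = 8192
effective counts at joint = 8192 * 47 = 385024
resolution = 2*pi / 385024
= 1.6319e-05 rad/count


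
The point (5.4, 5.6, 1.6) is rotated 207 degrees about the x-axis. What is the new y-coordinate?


Rotation about x-axis: y' = y*cos(theta) - z*sin(theta)
= 5.6 * -0.891 - 1.6 * -0.454
= -4.2633


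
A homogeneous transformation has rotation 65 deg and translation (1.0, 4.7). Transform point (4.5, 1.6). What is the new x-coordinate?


x' = cos(theta)*px - sin(theta)*py + tx
= 0.4226*4.5 - 0.9063*1.6 + 1.0
= 1.4517


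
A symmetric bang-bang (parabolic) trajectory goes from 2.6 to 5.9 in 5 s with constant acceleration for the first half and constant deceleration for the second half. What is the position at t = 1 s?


Symmetric rest-to-rest: each phase covers (pf-p0)/2 in time T/2. 0.5*a*(T/2)^2 = (pf-p0)/2 => a = 4*(pf-p0)/T^2
a = 4*(5.9-2.6)/5^2 = 0.528
t = 1 is in the acceleration phase (t <= T/2).
p = p0 + 0.5*a*t^2 = 2.6 + 0.5*0.528*1^2
= 2.864


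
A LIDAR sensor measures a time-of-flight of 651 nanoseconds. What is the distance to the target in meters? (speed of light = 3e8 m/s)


tof = 651 ns = 6.51e-07 s
dist = c * tof / 2
= 3e8 * 6.51e-07 / 2
= 97.65 m


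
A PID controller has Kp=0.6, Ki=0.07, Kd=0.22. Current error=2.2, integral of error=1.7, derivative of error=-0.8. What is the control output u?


u = Kp*e + Ki*int(e) + Kd*de/dt
= 0.6*2.2 + 0.07*1.7 + 0.22*(-0.8)
= 1.32 + 0.119 + -0.176
= 1.263


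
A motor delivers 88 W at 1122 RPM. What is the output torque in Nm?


omega = 1122 * 2*pi/60 = 117.4956 rad/s
tau = P / omega = 88 / 117.4956
= 0.749 Nm


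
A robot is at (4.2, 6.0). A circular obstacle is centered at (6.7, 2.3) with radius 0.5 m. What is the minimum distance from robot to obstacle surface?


center_dist = sqrt((4.2-6.7)^2 + (6.0-2.3)^2)
= sqrt(6.25 + 13.69)
= 4.4654
min_dist = center_dist - radius = 4.4654 - 0.5 = 3.9654 m


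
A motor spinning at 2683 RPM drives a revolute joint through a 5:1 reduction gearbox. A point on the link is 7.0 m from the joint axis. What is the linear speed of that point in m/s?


omega_motor = 2683 * 2*pi/60 = 280.9631 rad/s
omega_joint = omega_motor / 5 = 56.1926 rad/s
v = omega_joint * r = 56.1926 * 7.0
= 393.3483 m/s


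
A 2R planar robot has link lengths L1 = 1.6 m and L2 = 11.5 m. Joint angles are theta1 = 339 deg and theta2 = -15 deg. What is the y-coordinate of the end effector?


Convert angles to radians: theta1 = 5.9167, theta2 = -0.2618
y = L1*sin(theta1) + L2*sin(theta1+theta2)
y = -0.5734 + -6.7595
y = -7.3329


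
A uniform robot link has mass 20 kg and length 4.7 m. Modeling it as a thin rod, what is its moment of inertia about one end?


I = (1/3) * m * L^2
= (1/3) * 20 * 4.7^2
= 0.333333 * 20 * 22.09
= 147.2667 kg*m^2


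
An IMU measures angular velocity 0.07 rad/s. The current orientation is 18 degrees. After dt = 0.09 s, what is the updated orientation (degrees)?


delta_theta = w * dt = 0.07 * 0.09 = 0.0063 rad
= 0.361 deg
theta_new = 18 + 0.361 = 18.361 deg


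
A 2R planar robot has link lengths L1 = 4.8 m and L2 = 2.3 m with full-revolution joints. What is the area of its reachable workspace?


r_max = L1 + L2 = 7.1 m
r_min = |L1 - L2| = 2.5 m
Area = pi*(r_max^2 - r_min^2)
= pi*(50.41 - 6.25)
= pi * 44.16
= 138.7327 m^2


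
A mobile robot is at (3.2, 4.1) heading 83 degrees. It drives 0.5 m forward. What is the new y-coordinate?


y_new = y0 + d*sin(theta)
= 4.1 + 0.5*sin(83)
= 4.1 + 0.4963
= 4.5963


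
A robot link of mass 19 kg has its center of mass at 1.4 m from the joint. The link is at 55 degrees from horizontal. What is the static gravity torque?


tau = m*g*L*cos(angle)
= 19 * 9.81 * 1.4 * cos(55 deg)
= 19 * 9.81 * 1.4 * 0.5736
= 149.6725 Nm
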